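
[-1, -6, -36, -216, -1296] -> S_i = -1*6^i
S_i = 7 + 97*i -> [7, 104, 201, 298, 395]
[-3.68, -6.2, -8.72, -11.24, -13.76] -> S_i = -3.68 + -2.52*i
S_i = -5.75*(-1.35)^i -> [-5.75, 7.76, -10.48, 14.15, -19.1]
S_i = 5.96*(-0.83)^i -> [5.96, -4.95, 4.11, -3.41, 2.83]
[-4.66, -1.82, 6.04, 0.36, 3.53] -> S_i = Random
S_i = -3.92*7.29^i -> [-3.92, -28.58, -208.32, -1518.69, -11071.24]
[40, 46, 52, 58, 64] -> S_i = 40 + 6*i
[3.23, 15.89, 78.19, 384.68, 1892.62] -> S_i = 3.23*4.92^i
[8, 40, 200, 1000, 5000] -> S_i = 8*5^i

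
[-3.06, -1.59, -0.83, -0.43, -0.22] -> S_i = -3.06*0.52^i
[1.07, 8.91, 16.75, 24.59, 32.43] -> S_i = 1.07 + 7.84*i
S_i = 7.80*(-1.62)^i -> [7.8, -12.64, 20.47, -33.16, 53.72]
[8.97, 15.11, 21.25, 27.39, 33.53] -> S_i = 8.97 + 6.14*i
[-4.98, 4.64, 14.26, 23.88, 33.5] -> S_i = -4.98 + 9.62*i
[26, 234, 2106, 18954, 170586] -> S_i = 26*9^i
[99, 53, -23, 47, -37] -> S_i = Random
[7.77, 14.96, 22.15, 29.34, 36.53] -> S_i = 7.77 + 7.19*i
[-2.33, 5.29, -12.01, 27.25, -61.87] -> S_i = -2.33*(-2.27)^i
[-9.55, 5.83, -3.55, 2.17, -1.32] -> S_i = -9.55*(-0.61)^i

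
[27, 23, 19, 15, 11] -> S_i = 27 + -4*i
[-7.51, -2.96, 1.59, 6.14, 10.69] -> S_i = -7.51 + 4.55*i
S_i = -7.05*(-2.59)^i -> [-7.05, 18.26, -47.29, 122.49, -317.24]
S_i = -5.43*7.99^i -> [-5.43, -43.39, -346.65, -2769.75, -22130.28]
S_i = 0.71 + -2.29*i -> [0.71, -1.58, -3.87, -6.16, -8.45]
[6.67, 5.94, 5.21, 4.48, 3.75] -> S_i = 6.67 + -0.73*i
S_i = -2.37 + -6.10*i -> [-2.37, -8.47, -14.57, -20.67, -26.77]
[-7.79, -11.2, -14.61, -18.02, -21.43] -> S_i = -7.79 + -3.41*i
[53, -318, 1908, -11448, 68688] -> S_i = 53*-6^i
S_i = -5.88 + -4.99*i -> [-5.88, -10.87, -15.86, -20.85, -25.84]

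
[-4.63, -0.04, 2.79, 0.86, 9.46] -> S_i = Random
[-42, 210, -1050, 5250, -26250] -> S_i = -42*-5^i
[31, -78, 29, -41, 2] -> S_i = Random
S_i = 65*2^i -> [65, 130, 260, 520, 1040]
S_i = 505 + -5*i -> [505, 500, 495, 490, 485]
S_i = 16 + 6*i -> [16, 22, 28, 34, 40]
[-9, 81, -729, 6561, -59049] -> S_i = -9*-9^i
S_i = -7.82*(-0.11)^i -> [-7.82, 0.86, -0.09, 0.01, -0.0]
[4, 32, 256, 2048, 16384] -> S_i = 4*8^i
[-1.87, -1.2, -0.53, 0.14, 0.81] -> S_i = -1.87 + 0.67*i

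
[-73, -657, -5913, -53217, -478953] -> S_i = -73*9^i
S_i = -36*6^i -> [-36, -216, -1296, -7776, -46656]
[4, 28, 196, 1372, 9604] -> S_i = 4*7^i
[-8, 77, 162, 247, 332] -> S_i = -8 + 85*i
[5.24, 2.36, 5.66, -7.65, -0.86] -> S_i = Random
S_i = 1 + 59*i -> [1, 60, 119, 178, 237]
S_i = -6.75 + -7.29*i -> [-6.75, -14.04, -21.33, -28.62, -35.91]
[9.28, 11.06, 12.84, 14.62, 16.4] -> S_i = 9.28 + 1.78*i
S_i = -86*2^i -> [-86, -172, -344, -688, -1376]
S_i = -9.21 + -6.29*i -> [-9.21, -15.5, -21.79, -28.08, -34.37]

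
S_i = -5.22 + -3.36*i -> [-5.22, -8.58, -11.94, -15.3, -18.66]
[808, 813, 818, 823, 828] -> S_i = 808 + 5*i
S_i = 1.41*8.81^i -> [1.41, 12.42, 109.44, 964.15, 8494.21]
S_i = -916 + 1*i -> [-916, -915, -914, -913, -912]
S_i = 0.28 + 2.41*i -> [0.28, 2.69, 5.1, 7.51, 9.92]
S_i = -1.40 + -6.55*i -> [-1.4, -7.95, -14.5, -21.05, -27.6]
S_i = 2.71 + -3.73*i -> [2.71, -1.02, -4.75, -8.48, -12.21]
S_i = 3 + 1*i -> [3, 4, 5, 6, 7]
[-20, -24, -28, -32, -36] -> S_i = -20 + -4*i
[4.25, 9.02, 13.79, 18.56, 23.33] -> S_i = 4.25 + 4.77*i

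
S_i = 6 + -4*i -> [6, 2, -2, -6, -10]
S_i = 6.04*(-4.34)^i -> [6.04, -26.21, 113.77, -493.75, 2142.87]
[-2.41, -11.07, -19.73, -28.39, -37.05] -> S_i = -2.41 + -8.66*i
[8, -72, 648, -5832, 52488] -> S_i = 8*-9^i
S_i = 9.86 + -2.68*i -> [9.86, 7.18, 4.5, 1.82, -0.86]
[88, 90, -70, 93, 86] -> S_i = Random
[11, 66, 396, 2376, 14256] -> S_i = 11*6^i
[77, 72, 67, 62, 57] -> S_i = 77 + -5*i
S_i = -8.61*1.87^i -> [-8.61, -16.1, -30.11, -56.3, -105.29]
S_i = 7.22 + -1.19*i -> [7.22, 6.03, 4.84, 3.65, 2.46]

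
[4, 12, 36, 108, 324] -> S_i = 4*3^i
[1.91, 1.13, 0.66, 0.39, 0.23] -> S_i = 1.91*0.59^i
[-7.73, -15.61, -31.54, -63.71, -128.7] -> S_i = -7.73*2.02^i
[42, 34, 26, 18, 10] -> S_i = 42 + -8*i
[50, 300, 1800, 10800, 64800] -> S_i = 50*6^i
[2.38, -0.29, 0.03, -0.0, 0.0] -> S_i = 2.38*(-0.12)^i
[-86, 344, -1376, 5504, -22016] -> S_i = -86*-4^i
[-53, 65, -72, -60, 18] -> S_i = Random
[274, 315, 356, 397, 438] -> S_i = 274 + 41*i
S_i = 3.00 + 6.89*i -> [3.0, 9.89, 16.78, 23.67, 30.56]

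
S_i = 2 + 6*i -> [2, 8, 14, 20, 26]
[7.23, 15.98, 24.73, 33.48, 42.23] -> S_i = 7.23 + 8.75*i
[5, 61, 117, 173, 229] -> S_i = 5 + 56*i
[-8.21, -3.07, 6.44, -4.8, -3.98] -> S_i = Random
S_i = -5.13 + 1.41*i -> [-5.13, -3.72, -2.31, -0.9, 0.51]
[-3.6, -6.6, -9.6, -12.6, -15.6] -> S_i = -3.60 + -3.00*i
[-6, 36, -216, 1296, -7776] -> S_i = -6*-6^i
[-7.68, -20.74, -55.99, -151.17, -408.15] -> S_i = -7.68*2.70^i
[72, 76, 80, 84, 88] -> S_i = 72 + 4*i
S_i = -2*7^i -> [-2, -14, -98, -686, -4802]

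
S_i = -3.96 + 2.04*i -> [-3.96, -1.92, 0.12, 2.16, 4.2]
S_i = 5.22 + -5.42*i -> [5.22, -0.2, -5.62, -11.04, -16.46]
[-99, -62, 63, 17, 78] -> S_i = Random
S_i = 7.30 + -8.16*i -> [7.3, -0.86, -9.02, -17.18, -25.34]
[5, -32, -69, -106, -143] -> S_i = 5 + -37*i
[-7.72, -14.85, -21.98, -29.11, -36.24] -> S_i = -7.72 + -7.13*i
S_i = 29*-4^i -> [29, -116, 464, -1856, 7424]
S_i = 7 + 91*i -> [7, 98, 189, 280, 371]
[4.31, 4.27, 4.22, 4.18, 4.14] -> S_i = 4.31*0.99^i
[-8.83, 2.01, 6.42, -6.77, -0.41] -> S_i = Random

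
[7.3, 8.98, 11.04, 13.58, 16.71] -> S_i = 7.30*1.23^i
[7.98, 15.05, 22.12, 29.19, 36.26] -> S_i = 7.98 + 7.07*i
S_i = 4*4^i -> [4, 16, 64, 256, 1024]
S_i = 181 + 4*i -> [181, 185, 189, 193, 197]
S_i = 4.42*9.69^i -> [4.42, 42.83, 415.02, 4021.55, 38968.83]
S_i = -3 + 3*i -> [-3, 0, 3, 6, 9]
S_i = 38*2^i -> [38, 76, 152, 304, 608]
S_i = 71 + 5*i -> [71, 76, 81, 86, 91]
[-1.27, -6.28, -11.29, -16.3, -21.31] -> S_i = -1.27 + -5.01*i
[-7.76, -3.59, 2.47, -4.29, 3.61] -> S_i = Random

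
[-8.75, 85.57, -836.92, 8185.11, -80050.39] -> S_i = -8.75*(-9.78)^i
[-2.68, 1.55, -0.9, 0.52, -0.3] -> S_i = -2.68*(-0.58)^i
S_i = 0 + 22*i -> [0, 22, 44, 66, 88]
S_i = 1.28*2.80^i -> [1.28, 3.58, 10.04, 28.1, 78.68]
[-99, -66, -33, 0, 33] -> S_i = -99 + 33*i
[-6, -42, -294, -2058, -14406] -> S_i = -6*7^i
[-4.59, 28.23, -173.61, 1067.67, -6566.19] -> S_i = -4.59*(-6.15)^i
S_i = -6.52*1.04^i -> [-6.52, -6.78, -7.05, -7.33, -7.63]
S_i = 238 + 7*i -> [238, 245, 252, 259, 266]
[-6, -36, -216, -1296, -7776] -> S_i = -6*6^i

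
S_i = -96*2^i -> [-96, -192, -384, -768, -1536]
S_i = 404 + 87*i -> [404, 491, 578, 665, 752]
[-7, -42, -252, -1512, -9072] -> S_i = -7*6^i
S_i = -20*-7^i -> [-20, 140, -980, 6860, -48020]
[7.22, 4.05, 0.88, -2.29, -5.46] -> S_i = 7.22 + -3.17*i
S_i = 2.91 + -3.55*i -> [2.91, -0.64, -4.19, -7.74, -11.29]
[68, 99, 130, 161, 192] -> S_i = 68 + 31*i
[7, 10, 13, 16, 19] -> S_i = 7 + 3*i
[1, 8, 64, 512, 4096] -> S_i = 1*8^i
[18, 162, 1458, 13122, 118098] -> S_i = 18*9^i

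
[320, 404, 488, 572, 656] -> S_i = 320 + 84*i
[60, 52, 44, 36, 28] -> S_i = 60 + -8*i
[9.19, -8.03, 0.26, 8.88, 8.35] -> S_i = Random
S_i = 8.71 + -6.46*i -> [8.71, 2.25, -4.21, -10.67, -17.13]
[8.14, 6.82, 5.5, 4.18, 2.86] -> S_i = 8.14 + -1.32*i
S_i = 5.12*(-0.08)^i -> [5.12, -0.41, 0.03, -0.0, 0.0]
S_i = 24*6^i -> [24, 144, 864, 5184, 31104]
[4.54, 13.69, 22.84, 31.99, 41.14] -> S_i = 4.54 + 9.15*i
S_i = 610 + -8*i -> [610, 602, 594, 586, 578]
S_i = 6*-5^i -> [6, -30, 150, -750, 3750]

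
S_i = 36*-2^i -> [36, -72, 144, -288, 576]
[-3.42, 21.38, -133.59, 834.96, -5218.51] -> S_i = -3.42*(-6.25)^i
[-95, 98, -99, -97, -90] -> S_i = Random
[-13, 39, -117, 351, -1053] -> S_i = -13*-3^i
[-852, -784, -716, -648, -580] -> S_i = -852 + 68*i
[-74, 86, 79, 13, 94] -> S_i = Random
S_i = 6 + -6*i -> [6, 0, -6, -12, -18]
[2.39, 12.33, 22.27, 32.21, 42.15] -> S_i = 2.39 + 9.94*i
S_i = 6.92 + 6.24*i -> [6.92, 13.16, 19.4, 25.64, 31.88]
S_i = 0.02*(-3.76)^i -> [0.02, -0.08, 0.28, -1.06, 4.0]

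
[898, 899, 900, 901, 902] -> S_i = 898 + 1*i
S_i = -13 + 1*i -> [-13, -12, -11, -10, -9]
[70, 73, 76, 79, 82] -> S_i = 70 + 3*i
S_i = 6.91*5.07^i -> [6.91, 35.03, 177.62, 900.54, 4565.73]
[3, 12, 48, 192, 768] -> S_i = 3*4^i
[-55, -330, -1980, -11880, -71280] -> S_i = -55*6^i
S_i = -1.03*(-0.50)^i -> [-1.03, 0.52, -0.26, 0.13, -0.06]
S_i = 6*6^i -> [6, 36, 216, 1296, 7776]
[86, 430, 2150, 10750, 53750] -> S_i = 86*5^i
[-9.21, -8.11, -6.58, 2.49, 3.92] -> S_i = Random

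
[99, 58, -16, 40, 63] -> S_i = Random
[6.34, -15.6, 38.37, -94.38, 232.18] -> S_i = 6.34*(-2.46)^i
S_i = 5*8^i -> [5, 40, 320, 2560, 20480]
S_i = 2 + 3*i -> [2, 5, 8, 11, 14]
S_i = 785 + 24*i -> [785, 809, 833, 857, 881]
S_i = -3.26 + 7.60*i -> [-3.26, 4.34, 11.94, 19.54, 27.14]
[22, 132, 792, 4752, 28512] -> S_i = 22*6^i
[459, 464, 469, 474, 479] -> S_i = 459 + 5*i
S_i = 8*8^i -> [8, 64, 512, 4096, 32768]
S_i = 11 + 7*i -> [11, 18, 25, 32, 39]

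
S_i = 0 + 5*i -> [0, 5, 10, 15, 20]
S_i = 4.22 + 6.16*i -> [4.22, 10.38, 16.54, 22.7, 28.86]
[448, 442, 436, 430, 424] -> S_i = 448 + -6*i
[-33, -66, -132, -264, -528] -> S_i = -33*2^i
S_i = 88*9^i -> [88, 792, 7128, 64152, 577368]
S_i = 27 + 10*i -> [27, 37, 47, 57, 67]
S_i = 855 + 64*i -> [855, 919, 983, 1047, 1111]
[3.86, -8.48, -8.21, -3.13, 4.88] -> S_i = Random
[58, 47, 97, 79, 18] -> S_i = Random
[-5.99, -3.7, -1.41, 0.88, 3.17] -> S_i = -5.99 + 2.29*i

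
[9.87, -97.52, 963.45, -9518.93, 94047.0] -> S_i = 9.87*(-9.88)^i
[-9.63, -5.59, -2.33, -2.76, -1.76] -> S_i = Random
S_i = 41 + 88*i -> [41, 129, 217, 305, 393]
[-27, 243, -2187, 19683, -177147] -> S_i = -27*-9^i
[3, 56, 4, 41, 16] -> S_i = Random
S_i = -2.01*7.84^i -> [-2.01, -15.76, -123.55, -968.6, -7593.82]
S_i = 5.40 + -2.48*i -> [5.4, 2.92, 0.44, -2.04, -4.52]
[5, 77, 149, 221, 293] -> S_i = 5 + 72*i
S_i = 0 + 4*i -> [0, 4, 8, 12, 16]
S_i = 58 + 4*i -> [58, 62, 66, 70, 74]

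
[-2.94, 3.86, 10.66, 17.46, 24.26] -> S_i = -2.94 + 6.80*i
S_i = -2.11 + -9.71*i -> [-2.11, -11.82, -21.53, -31.24, -40.95]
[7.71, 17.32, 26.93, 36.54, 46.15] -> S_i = 7.71 + 9.61*i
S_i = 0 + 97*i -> [0, 97, 194, 291, 388]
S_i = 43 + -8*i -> [43, 35, 27, 19, 11]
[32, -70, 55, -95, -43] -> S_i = Random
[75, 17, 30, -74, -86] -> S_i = Random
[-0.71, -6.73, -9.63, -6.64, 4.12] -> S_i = Random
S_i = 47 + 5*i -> [47, 52, 57, 62, 67]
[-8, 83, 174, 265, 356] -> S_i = -8 + 91*i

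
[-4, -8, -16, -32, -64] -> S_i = -4*2^i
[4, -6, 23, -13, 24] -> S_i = Random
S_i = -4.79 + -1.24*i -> [-4.79, -6.03, -7.27, -8.51, -9.75]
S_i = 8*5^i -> [8, 40, 200, 1000, 5000]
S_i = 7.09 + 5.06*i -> [7.09, 12.15, 17.21, 22.27, 27.33]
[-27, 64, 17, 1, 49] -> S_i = Random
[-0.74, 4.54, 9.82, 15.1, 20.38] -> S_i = -0.74 + 5.28*i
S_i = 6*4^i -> [6, 24, 96, 384, 1536]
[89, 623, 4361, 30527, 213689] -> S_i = 89*7^i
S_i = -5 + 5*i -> [-5, 0, 5, 10, 15]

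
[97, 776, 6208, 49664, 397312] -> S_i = 97*8^i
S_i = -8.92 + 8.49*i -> [-8.92, -0.43, 8.06, 16.55, 25.04]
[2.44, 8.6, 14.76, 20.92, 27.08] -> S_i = 2.44 + 6.16*i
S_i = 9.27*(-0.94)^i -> [9.27, -8.71, 8.19, -7.7, 7.24]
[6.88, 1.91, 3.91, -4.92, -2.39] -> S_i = Random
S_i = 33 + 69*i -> [33, 102, 171, 240, 309]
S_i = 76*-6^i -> [76, -456, 2736, -16416, 98496]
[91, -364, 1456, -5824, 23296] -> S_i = 91*-4^i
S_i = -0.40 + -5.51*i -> [-0.4, -5.91, -11.42, -16.93, -22.44]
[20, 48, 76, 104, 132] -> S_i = 20 + 28*i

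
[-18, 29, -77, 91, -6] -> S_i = Random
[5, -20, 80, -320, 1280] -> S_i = 5*-4^i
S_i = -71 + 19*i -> [-71, -52, -33, -14, 5]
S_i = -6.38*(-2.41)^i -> [-6.38, 15.38, -37.06, 89.3, -215.22]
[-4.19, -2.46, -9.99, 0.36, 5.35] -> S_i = Random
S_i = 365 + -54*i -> [365, 311, 257, 203, 149]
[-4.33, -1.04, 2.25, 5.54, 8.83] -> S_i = -4.33 + 3.29*i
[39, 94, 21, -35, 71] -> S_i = Random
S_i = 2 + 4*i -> [2, 6, 10, 14, 18]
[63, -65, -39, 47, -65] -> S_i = Random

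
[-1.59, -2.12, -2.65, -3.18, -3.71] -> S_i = -1.59 + -0.53*i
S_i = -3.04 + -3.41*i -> [-3.04, -6.45, -9.86, -13.27, -16.68]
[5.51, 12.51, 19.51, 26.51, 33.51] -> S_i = 5.51 + 7.00*i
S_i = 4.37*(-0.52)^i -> [4.37, -2.27, 1.18, -0.61, 0.32]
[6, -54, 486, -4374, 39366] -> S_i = 6*-9^i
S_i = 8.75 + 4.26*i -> [8.75, 13.01, 17.27, 21.53, 25.79]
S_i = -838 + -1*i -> [-838, -839, -840, -841, -842]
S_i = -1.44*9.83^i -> [-1.44, -14.16, -139.15, -1367.8, -13445.49]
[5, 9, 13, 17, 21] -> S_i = 5 + 4*i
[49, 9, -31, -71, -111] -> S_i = 49 + -40*i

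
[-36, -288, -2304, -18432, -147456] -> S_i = -36*8^i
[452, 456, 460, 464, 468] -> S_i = 452 + 4*i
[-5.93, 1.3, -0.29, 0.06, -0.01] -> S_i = -5.93*(-0.22)^i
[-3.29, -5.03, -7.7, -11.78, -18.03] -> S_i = -3.29*1.53^i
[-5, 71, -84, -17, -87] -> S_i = Random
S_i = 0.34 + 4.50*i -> [0.34, 4.84, 9.34, 13.84, 18.34]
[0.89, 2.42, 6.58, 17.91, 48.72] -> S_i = 0.89*2.72^i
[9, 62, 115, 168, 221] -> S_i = 9 + 53*i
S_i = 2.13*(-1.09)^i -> [2.13, -2.32, 2.53, -2.76, 3.01]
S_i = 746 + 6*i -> [746, 752, 758, 764, 770]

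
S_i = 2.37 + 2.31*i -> [2.37, 4.68, 6.99, 9.3, 11.61]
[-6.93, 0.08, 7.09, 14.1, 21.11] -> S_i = -6.93 + 7.01*i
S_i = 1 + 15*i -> [1, 16, 31, 46, 61]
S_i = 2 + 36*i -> [2, 38, 74, 110, 146]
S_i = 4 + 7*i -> [4, 11, 18, 25, 32]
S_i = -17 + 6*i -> [-17, -11, -5, 1, 7]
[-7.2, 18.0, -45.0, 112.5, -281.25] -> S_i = -7.20*(-2.50)^i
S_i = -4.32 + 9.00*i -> [-4.32, 4.68, 13.68, 22.68, 31.68]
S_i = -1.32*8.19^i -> [-1.32, -10.81, -88.54, -725.15, -5938.95]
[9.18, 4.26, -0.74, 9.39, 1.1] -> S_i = Random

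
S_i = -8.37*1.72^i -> [-8.37, -14.4, -24.76, -42.59, -73.26]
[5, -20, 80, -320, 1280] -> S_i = 5*-4^i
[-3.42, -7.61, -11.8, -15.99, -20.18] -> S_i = -3.42 + -4.19*i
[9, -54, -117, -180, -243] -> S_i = 9 + -63*i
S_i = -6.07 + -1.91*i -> [-6.07, -7.98, -9.89, -11.8, -13.71]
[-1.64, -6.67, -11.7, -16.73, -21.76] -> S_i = -1.64 + -5.03*i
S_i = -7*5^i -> [-7, -35, -175, -875, -4375]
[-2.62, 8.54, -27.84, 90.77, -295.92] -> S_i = -2.62*(-3.26)^i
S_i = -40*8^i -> [-40, -320, -2560, -20480, -163840]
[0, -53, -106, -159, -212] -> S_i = 0 + -53*i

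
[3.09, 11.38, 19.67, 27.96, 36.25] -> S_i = 3.09 + 8.29*i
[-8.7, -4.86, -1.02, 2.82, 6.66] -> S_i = -8.70 + 3.84*i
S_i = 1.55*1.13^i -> [1.55, 1.75, 1.98, 2.24, 2.53]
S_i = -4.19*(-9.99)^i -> [-4.19, 41.86, -418.16, 4177.44, -41732.65]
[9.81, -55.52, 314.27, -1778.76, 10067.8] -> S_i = 9.81*(-5.66)^i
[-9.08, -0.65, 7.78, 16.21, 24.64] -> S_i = -9.08 + 8.43*i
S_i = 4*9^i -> [4, 36, 324, 2916, 26244]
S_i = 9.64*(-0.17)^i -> [9.64, -1.64, 0.28, -0.05, 0.01]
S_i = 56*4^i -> [56, 224, 896, 3584, 14336]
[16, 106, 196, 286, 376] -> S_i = 16 + 90*i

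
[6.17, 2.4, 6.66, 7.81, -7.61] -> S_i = Random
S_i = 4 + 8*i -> [4, 12, 20, 28, 36]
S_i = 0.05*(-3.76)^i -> [0.05, -0.19, 0.71, -2.66, 9.99]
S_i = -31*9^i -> [-31, -279, -2511, -22599, -203391]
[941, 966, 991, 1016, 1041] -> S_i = 941 + 25*i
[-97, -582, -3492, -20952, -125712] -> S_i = -97*6^i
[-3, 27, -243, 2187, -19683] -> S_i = -3*-9^i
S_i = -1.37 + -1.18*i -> [-1.37, -2.55, -3.73, -4.91, -6.09]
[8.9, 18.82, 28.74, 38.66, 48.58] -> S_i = 8.90 + 9.92*i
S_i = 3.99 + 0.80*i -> [3.99, 4.79, 5.59, 6.39, 7.19]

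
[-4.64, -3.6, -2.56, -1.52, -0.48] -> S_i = -4.64 + 1.04*i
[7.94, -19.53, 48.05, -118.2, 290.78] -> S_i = 7.94*(-2.46)^i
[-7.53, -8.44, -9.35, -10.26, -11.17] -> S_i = -7.53 + -0.91*i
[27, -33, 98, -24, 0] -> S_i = Random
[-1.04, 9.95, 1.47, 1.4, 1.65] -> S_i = Random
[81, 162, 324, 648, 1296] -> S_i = 81*2^i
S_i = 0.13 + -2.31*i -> [0.13, -2.18, -4.49, -6.8, -9.11]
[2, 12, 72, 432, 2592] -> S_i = 2*6^i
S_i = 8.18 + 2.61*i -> [8.18, 10.79, 13.4, 16.01, 18.62]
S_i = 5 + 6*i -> [5, 11, 17, 23, 29]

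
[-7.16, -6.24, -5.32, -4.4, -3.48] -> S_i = -7.16 + 0.92*i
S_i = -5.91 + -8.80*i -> [-5.91, -14.71, -23.51, -32.31, -41.11]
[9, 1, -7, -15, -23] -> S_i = 9 + -8*i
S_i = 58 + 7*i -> [58, 65, 72, 79, 86]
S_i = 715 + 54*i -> [715, 769, 823, 877, 931]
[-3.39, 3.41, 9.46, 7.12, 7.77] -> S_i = Random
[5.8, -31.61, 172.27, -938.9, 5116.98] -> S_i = 5.80*(-5.45)^i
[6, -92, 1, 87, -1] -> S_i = Random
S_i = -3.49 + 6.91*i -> [-3.49, 3.42, 10.33, 17.24, 24.15]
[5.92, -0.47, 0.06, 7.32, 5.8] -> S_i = Random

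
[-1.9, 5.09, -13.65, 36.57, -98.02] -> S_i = -1.90*(-2.68)^i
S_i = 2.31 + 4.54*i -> [2.31, 6.85, 11.39, 15.93, 20.47]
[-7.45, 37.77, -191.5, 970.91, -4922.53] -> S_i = -7.45*(-5.07)^i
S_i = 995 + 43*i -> [995, 1038, 1081, 1124, 1167]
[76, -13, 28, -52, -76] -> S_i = Random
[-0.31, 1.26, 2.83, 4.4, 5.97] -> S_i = -0.31 + 1.57*i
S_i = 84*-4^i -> [84, -336, 1344, -5376, 21504]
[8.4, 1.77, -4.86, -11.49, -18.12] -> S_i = 8.40 + -6.63*i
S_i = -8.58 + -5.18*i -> [-8.58, -13.76, -18.94, -24.12, -29.3]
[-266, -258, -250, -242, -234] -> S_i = -266 + 8*i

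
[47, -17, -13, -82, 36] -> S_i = Random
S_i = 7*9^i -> [7, 63, 567, 5103, 45927]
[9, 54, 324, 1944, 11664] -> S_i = 9*6^i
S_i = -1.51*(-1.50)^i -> [-1.51, 2.26, -3.4, 5.1, -7.64]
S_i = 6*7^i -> [6, 42, 294, 2058, 14406]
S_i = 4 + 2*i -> [4, 6, 8, 10, 12]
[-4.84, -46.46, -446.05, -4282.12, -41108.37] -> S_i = -4.84*9.60^i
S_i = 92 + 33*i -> [92, 125, 158, 191, 224]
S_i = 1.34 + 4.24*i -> [1.34, 5.58, 9.82, 14.06, 18.3]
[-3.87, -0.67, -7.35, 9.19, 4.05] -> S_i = Random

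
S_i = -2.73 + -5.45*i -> [-2.73, -8.18, -13.63, -19.08, -24.53]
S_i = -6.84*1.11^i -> [-6.84, -7.59, -8.43, -9.35, -10.38]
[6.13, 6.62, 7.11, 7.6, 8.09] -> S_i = 6.13 + 0.49*i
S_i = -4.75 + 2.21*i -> [-4.75, -2.54, -0.33, 1.88, 4.09]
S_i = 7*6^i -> [7, 42, 252, 1512, 9072]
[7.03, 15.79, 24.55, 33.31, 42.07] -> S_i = 7.03 + 8.76*i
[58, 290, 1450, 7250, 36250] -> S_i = 58*5^i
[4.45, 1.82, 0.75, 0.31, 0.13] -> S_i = 4.45*0.41^i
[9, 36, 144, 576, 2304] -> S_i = 9*4^i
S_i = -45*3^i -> [-45, -135, -405, -1215, -3645]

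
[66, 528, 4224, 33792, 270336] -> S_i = 66*8^i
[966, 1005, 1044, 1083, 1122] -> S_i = 966 + 39*i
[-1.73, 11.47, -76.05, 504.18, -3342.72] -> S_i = -1.73*(-6.63)^i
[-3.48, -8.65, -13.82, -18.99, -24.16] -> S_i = -3.48 + -5.17*i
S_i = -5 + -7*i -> [-5, -12, -19, -26, -33]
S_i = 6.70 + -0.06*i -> [6.7, 6.64, 6.58, 6.52, 6.46]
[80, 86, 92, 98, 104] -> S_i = 80 + 6*i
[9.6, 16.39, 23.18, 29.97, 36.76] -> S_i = 9.60 + 6.79*i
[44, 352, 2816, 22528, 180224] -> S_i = 44*8^i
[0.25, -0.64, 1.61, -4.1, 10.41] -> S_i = 0.25*(-2.54)^i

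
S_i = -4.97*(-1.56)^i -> [-4.97, 7.75, -12.09, 18.87, -29.43]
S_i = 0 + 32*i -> [0, 32, 64, 96, 128]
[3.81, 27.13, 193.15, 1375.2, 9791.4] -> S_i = 3.81*7.12^i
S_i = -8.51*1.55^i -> [-8.51, -13.19, -20.45, -31.69, -49.12]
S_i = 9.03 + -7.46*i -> [9.03, 1.57, -5.89, -13.35, -20.81]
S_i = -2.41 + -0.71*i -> [-2.41, -3.12, -3.83, -4.54, -5.25]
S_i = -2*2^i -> [-2, -4, -8, -16, -32]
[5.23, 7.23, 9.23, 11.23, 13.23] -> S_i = 5.23 + 2.00*i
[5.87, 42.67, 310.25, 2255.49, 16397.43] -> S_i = 5.87*7.27^i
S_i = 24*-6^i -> [24, -144, 864, -5184, 31104]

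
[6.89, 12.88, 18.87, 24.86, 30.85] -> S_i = 6.89 + 5.99*i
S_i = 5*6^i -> [5, 30, 180, 1080, 6480]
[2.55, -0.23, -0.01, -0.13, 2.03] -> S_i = Random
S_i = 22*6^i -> [22, 132, 792, 4752, 28512]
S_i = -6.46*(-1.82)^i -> [-6.46, 11.76, -21.4, 38.94, -70.88]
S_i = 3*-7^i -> [3, -21, 147, -1029, 7203]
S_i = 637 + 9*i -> [637, 646, 655, 664, 673]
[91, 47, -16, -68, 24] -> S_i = Random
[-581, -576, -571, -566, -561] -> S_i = -581 + 5*i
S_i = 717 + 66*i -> [717, 783, 849, 915, 981]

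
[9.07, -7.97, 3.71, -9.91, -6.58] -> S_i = Random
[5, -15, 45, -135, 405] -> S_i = 5*-3^i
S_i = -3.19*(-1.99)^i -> [-3.19, 6.35, -12.63, 25.14, -50.03]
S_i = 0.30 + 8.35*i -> [0.3, 8.65, 17.0, 25.35, 33.7]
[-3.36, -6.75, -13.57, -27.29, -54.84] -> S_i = -3.36*2.01^i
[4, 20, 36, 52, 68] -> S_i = 4 + 16*i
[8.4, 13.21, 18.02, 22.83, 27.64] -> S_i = 8.40 + 4.81*i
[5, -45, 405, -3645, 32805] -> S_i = 5*-9^i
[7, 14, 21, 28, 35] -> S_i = 7 + 7*i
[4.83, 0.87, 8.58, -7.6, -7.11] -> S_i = Random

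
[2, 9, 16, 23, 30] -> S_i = 2 + 7*i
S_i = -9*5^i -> [-9, -45, -225, -1125, -5625]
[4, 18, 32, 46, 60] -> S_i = 4 + 14*i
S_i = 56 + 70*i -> [56, 126, 196, 266, 336]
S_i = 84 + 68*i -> [84, 152, 220, 288, 356]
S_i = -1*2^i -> [-1, -2, -4, -8, -16]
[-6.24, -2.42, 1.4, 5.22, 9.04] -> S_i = -6.24 + 3.82*i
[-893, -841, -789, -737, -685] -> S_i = -893 + 52*i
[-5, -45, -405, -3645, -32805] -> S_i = -5*9^i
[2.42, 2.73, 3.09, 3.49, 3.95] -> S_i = 2.42*1.13^i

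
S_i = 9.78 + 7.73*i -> [9.78, 17.51, 25.24, 32.97, 40.7]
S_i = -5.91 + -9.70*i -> [-5.91, -15.61, -25.31, -35.01, -44.71]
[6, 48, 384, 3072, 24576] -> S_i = 6*8^i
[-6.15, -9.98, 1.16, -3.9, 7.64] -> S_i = Random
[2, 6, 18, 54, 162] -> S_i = 2*3^i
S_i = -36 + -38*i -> [-36, -74, -112, -150, -188]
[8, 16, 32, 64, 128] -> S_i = 8*2^i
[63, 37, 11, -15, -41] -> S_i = 63 + -26*i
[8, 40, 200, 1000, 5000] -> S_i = 8*5^i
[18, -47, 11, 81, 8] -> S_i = Random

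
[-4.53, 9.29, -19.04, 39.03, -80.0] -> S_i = -4.53*(-2.05)^i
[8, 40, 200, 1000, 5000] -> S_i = 8*5^i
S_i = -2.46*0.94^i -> [-2.46, -2.31, -2.17, -2.04, -1.92]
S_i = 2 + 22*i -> [2, 24, 46, 68, 90]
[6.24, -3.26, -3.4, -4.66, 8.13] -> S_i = Random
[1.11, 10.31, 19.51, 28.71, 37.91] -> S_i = 1.11 + 9.20*i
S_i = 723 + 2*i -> [723, 725, 727, 729, 731]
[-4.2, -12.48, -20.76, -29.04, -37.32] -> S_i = -4.20 + -8.28*i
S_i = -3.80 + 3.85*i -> [-3.8, 0.05, 3.9, 7.75, 11.6]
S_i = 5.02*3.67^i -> [5.02, 18.42, 67.61, 248.14, 910.68]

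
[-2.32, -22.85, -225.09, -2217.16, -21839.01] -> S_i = -2.32*9.85^i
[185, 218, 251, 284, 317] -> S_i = 185 + 33*i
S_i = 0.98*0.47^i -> [0.98, 0.46, 0.22, 0.1, 0.05]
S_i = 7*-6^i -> [7, -42, 252, -1512, 9072]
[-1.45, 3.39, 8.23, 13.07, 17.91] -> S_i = -1.45 + 4.84*i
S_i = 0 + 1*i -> [0, 1, 2, 3, 4]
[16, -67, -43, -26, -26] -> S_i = Random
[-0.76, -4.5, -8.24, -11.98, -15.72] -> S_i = -0.76 + -3.74*i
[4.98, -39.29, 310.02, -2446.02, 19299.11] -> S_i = 4.98*(-7.89)^i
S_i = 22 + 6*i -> [22, 28, 34, 40, 46]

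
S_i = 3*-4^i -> [3, -12, 48, -192, 768]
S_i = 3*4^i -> [3, 12, 48, 192, 768]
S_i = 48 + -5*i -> [48, 43, 38, 33, 28]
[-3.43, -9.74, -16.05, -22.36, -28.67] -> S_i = -3.43 + -6.31*i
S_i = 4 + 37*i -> [4, 41, 78, 115, 152]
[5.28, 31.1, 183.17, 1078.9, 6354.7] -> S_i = 5.28*5.89^i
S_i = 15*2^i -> [15, 30, 60, 120, 240]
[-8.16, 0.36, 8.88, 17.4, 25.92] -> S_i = -8.16 + 8.52*i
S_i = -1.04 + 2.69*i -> [-1.04, 1.65, 4.34, 7.03, 9.72]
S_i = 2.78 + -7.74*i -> [2.78, -4.96, -12.7, -20.44, -28.18]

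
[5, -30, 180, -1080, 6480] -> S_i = 5*-6^i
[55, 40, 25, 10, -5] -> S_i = 55 + -15*i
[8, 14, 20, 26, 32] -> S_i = 8 + 6*i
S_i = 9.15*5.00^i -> [9.15, 45.75, 228.75, 1143.75, 5718.75]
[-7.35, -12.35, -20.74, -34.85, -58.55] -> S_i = -7.35*1.68^i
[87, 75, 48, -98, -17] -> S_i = Random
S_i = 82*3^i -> [82, 246, 738, 2214, 6642]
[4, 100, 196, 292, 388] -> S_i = 4 + 96*i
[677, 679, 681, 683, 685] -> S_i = 677 + 2*i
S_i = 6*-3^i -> [6, -18, 54, -162, 486]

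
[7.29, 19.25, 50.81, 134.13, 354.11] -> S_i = 7.29*2.64^i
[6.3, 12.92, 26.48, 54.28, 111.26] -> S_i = 6.30*2.05^i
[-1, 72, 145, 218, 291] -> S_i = -1 + 73*i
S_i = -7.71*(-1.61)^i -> [-7.71, 12.41, -19.99, 32.18, -51.8]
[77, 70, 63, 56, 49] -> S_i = 77 + -7*i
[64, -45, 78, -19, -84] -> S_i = Random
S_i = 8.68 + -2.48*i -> [8.68, 6.2, 3.72, 1.24, -1.24]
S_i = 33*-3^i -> [33, -99, 297, -891, 2673]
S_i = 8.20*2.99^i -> [8.2, 24.52, 73.31, 219.19, 655.39]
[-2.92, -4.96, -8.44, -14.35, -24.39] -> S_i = -2.92*1.70^i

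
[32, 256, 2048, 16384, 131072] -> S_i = 32*8^i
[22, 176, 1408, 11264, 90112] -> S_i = 22*8^i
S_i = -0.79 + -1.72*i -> [-0.79, -2.51, -4.23, -5.95, -7.67]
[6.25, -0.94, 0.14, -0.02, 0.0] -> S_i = 6.25*(-0.15)^i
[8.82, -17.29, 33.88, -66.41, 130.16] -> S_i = 8.82*(-1.96)^i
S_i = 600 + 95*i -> [600, 695, 790, 885, 980]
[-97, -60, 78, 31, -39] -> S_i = Random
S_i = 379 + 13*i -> [379, 392, 405, 418, 431]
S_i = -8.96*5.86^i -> [-8.96, -52.51, -307.68, -1803.02, -10565.7]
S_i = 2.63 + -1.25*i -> [2.63, 1.38, 0.13, -1.12, -2.37]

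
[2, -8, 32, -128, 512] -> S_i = 2*-4^i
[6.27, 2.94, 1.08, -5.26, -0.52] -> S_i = Random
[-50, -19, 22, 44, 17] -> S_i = Random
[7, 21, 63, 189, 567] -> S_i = 7*3^i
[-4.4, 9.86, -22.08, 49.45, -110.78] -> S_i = -4.40*(-2.24)^i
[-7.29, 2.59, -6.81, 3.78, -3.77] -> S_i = Random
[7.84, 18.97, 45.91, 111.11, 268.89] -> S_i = 7.84*2.42^i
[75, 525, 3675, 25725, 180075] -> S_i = 75*7^i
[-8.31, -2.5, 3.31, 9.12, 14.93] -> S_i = -8.31 + 5.81*i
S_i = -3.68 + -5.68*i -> [-3.68, -9.36, -15.04, -20.72, -26.4]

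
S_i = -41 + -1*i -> [-41, -42, -43, -44, -45]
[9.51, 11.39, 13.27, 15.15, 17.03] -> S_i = 9.51 + 1.88*i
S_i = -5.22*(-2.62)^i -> [-5.22, 13.68, -35.83, 93.88, -245.97]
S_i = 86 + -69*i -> [86, 17, -52, -121, -190]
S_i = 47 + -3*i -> [47, 44, 41, 38, 35]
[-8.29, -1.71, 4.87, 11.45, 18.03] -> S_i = -8.29 + 6.58*i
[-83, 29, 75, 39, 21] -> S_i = Random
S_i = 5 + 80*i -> [5, 85, 165, 245, 325]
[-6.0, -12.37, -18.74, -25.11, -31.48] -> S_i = -6.00 + -6.37*i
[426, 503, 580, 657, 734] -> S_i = 426 + 77*i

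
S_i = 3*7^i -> [3, 21, 147, 1029, 7203]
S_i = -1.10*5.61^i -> [-1.1, -6.17, -34.62, -194.21, -1089.54]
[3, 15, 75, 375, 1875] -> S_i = 3*5^i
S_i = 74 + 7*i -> [74, 81, 88, 95, 102]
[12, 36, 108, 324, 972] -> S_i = 12*3^i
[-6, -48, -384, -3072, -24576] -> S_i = -6*8^i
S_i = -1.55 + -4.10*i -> [-1.55, -5.65, -9.75, -13.85, -17.95]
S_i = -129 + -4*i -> [-129, -133, -137, -141, -145]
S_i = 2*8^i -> [2, 16, 128, 1024, 8192]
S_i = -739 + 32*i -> [-739, -707, -675, -643, -611]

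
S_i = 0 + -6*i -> [0, -6, -12, -18, -24]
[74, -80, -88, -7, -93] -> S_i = Random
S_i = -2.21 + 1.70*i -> [-2.21, -0.51, 1.19, 2.89, 4.59]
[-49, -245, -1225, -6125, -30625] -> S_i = -49*5^i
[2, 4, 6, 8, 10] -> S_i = 2 + 2*i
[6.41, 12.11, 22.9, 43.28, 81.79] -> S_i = 6.41*1.89^i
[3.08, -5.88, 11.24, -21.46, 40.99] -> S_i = 3.08*(-1.91)^i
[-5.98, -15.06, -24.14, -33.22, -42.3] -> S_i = -5.98 + -9.08*i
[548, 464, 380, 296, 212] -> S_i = 548 + -84*i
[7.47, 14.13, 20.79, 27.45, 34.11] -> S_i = 7.47 + 6.66*i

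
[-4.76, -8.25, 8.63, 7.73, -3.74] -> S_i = Random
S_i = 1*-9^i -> [1, -9, 81, -729, 6561]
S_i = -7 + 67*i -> [-7, 60, 127, 194, 261]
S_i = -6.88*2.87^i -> [-6.88, -19.75, -56.67, -162.64, -466.78]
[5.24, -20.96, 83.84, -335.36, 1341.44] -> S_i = 5.24*(-4.00)^i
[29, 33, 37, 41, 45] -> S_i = 29 + 4*i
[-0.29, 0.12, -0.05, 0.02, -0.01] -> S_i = -0.29*(-0.41)^i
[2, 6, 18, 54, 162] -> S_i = 2*3^i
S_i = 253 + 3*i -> [253, 256, 259, 262, 265]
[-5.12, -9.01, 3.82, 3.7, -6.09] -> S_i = Random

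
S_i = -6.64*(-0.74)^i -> [-6.64, 4.91, -3.64, 2.69, -1.99]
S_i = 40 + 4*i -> [40, 44, 48, 52, 56]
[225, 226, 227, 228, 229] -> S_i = 225 + 1*i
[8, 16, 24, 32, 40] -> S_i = 8 + 8*i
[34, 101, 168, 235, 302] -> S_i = 34 + 67*i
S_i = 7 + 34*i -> [7, 41, 75, 109, 143]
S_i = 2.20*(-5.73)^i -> [2.2, -12.61, 72.23, -413.89, 2371.6]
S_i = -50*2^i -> [-50, -100, -200, -400, -800]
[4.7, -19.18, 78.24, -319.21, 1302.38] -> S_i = 4.70*(-4.08)^i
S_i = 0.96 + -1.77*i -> [0.96, -0.81, -2.58, -4.35, -6.12]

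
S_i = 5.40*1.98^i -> [5.4, 10.69, 21.17, 41.92, 83.0]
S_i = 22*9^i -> [22, 198, 1782, 16038, 144342]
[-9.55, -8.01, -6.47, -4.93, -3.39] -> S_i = -9.55 + 1.54*i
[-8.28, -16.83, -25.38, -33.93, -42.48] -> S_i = -8.28 + -8.55*i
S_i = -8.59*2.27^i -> [-8.59, -19.5, -44.26, -100.48, -228.08]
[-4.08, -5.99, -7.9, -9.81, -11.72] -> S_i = -4.08 + -1.91*i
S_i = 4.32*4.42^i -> [4.32, 19.09, 84.4, 373.04, 1648.82]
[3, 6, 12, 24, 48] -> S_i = 3*2^i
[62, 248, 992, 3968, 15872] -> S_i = 62*4^i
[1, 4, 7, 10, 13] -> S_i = 1 + 3*i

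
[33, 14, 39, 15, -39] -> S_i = Random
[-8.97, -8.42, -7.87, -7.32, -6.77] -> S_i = -8.97 + 0.55*i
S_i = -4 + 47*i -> [-4, 43, 90, 137, 184]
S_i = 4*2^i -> [4, 8, 16, 32, 64]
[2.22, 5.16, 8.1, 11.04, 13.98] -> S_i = 2.22 + 2.94*i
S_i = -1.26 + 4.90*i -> [-1.26, 3.64, 8.54, 13.44, 18.34]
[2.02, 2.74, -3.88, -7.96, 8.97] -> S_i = Random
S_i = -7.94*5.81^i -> [-7.94, -46.13, -268.02, -1557.22, -9047.43]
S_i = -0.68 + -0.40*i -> [-0.68, -1.08, -1.48, -1.88, -2.28]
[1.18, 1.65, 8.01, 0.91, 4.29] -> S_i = Random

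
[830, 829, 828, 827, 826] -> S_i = 830 + -1*i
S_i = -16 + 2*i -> [-16, -14, -12, -10, -8]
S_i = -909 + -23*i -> [-909, -932, -955, -978, -1001]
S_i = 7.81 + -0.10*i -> [7.81, 7.71, 7.61, 7.51, 7.41]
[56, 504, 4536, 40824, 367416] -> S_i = 56*9^i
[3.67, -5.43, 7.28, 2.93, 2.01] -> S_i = Random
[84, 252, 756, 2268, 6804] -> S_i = 84*3^i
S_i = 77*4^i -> [77, 308, 1232, 4928, 19712]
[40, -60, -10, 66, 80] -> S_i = Random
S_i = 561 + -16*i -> [561, 545, 529, 513, 497]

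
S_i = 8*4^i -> [8, 32, 128, 512, 2048]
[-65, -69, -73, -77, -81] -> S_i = -65 + -4*i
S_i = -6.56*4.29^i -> [-6.56, -28.14, -120.73, -517.94, -2221.94]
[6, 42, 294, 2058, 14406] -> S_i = 6*7^i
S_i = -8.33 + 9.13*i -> [-8.33, 0.8, 9.93, 19.06, 28.19]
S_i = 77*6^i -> [77, 462, 2772, 16632, 99792]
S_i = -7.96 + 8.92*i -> [-7.96, 0.96, 9.88, 18.8, 27.72]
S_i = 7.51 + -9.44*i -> [7.51, -1.93, -11.37, -20.81, -30.25]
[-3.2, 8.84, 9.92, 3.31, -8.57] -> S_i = Random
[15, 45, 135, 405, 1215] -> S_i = 15*3^i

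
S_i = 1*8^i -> [1, 8, 64, 512, 4096]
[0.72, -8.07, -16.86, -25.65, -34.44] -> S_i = 0.72 + -8.79*i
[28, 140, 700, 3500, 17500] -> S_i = 28*5^i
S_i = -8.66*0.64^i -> [-8.66, -5.54, -3.55, -2.27, -1.45]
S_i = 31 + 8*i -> [31, 39, 47, 55, 63]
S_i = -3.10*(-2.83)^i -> [-3.1, 8.77, -24.83, 70.26, -198.84]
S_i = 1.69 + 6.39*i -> [1.69, 8.08, 14.47, 20.86, 27.25]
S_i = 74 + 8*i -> [74, 82, 90, 98, 106]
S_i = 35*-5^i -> [35, -175, 875, -4375, 21875]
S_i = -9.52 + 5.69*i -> [-9.52, -3.83, 1.86, 7.55, 13.24]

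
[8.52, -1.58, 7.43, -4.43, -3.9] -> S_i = Random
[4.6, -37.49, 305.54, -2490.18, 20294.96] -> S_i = 4.60*(-8.15)^i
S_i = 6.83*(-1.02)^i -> [6.83, -6.97, 7.11, -7.25, 7.39]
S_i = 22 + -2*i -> [22, 20, 18, 16, 14]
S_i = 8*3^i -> [8, 24, 72, 216, 648]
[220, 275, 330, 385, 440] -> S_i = 220 + 55*i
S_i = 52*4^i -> [52, 208, 832, 3328, 13312]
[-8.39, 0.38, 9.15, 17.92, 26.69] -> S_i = -8.39 + 8.77*i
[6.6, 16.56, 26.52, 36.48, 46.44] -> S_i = 6.60 + 9.96*i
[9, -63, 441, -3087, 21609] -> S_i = 9*-7^i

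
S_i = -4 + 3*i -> [-4, -1, 2, 5, 8]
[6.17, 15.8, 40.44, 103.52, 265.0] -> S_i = 6.17*2.56^i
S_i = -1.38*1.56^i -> [-1.38, -2.15, -3.36, -5.24, -8.17]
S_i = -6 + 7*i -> [-6, 1, 8, 15, 22]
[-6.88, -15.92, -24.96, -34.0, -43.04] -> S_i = -6.88 + -9.04*i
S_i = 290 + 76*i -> [290, 366, 442, 518, 594]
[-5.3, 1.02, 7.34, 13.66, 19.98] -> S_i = -5.30 + 6.32*i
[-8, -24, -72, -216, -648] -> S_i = -8*3^i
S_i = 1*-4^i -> [1, -4, 16, -64, 256]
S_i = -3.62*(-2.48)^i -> [-3.62, 8.98, -22.26, 55.22, -136.94]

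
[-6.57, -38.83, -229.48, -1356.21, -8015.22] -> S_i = -6.57*5.91^i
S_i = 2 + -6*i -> [2, -4, -10, -16, -22]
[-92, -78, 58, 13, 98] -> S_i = Random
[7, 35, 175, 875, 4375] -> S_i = 7*5^i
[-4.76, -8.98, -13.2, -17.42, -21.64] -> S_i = -4.76 + -4.22*i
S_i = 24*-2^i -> [24, -48, 96, -192, 384]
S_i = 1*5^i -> [1, 5, 25, 125, 625]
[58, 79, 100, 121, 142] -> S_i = 58 + 21*i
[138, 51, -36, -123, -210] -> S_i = 138 + -87*i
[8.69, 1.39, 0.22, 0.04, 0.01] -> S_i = 8.69*0.16^i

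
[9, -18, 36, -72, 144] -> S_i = 9*-2^i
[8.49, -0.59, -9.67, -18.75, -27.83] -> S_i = 8.49 + -9.08*i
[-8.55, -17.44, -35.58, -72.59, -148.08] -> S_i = -8.55*2.04^i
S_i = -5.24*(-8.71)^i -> [-5.24, 45.64, -397.53, 3462.47, -30158.1]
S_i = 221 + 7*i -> [221, 228, 235, 242, 249]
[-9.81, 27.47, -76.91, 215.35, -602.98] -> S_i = -9.81*(-2.80)^i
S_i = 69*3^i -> [69, 207, 621, 1863, 5589]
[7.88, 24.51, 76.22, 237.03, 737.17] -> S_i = 7.88*3.11^i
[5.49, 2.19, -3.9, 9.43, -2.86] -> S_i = Random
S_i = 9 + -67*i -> [9, -58, -125, -192, -259]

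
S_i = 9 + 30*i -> [9, 39, 69, 99, 129]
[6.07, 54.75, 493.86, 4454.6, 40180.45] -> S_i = 6.07*9.02^i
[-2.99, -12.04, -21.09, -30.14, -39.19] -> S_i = -2.99 + -9.05*i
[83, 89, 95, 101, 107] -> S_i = 83 + 6*i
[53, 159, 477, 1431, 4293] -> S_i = 53*3^i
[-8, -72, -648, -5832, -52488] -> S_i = -8*9^i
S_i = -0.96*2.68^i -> [-0.96, -2.57, -6.9, -18.48, -49.52]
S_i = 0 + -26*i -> [0, -26, -52, -78, -104]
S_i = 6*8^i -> [6, 48, 384, 3072, 24576]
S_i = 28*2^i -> [28, 56, 112, 224, 448]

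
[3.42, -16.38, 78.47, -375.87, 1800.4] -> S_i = 3.42*(-4.79)^i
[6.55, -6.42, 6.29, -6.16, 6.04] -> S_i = 6.55*(-0.98)^i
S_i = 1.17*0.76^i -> [1.17, 0.89, 0.68, 0.51, 0.39]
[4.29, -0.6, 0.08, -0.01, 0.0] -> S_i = 4.29*(-0.14)^i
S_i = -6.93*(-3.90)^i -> [-6.93, 27.03, -105.41, 411.08, -1603.21]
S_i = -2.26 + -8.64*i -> [-2.26, -10.9, -19.54, -28.18, -36.82]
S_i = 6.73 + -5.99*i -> [6.73, 0.74, -5.25, -11.24, -17.23]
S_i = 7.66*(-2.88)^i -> [7.66, -22.06, 63.54, -182.98, 526.99]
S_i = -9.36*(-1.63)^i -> [-9.36, 15.26, -24.87, 40.54, -66.07]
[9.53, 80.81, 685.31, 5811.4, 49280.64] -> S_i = 9.53*8.48^i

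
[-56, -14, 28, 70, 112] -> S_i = -56 + 42*i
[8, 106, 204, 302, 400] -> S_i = 8 + 98*i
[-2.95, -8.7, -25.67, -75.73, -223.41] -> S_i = -2.95*2.95^i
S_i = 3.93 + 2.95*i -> [3.93, 6.88, 9.83, 12.78, 15.73]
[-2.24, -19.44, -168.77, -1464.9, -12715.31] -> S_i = -2.24*8.68^i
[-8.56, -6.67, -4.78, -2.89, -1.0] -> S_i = -8.56 + 1.89*i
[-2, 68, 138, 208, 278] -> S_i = -2 + 70*i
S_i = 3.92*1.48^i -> [3.92, 5.8, 8.59, 12.71, 18.81]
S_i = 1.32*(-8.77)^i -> [1.32, -11.58, 101.53, -890.37, 7808.58]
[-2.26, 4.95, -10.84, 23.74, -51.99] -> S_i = -2.26*(-2.19)^i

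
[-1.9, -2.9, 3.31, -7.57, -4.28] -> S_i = Random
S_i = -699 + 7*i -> [-699, -692, -685, -678, -671]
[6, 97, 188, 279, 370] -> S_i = 6 + 91*i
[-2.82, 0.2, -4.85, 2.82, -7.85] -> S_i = Random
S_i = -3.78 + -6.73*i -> [-3.78, -10.51, -17.24, -23.97, -30.7]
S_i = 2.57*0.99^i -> [2.57, 2.54, 2.52, 2.49, 2.47]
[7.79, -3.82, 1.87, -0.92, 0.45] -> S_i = 7.79*(-0.49)^i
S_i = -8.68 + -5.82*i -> [-8.68, -14.5, -20.32, -26.14, -31.96]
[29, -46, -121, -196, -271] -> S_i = 29 + -75*i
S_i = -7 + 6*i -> [-7, -1, 5, 11, 17]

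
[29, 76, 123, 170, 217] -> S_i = 29 + 47*i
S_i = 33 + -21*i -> [33, 12, -9, -30, -51]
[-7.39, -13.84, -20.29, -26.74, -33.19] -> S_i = -7.39 + -6.45*i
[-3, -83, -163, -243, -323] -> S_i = -3 + -80*i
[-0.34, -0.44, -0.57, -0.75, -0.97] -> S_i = -0.34*1.30^i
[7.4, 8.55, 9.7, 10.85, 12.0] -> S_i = 7.40 + 1.15*i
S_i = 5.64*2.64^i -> [5.64, 14.89, 39.31, 103.77, 273.96]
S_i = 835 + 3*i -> [835, 838, 841, 844, 847]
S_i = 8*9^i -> [8, 72, 648, 5832, 52488]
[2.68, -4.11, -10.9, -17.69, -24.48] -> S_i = 2.68 + -6.79*i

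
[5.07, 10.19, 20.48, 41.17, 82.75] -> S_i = 5.07*2.01^i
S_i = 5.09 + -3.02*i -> [5.09, 2.07, -0.95, -3.97, -6.99]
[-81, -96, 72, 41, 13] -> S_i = Random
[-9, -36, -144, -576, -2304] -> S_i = -9*4^i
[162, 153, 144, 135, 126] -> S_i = 162 + -9*i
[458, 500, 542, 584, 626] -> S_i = 458 + 42*i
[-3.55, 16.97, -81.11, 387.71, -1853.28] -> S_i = -3.55*(-4.78)^i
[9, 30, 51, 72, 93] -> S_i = 9 + 21*i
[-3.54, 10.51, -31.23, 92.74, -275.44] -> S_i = -3.54*(-2.97)^i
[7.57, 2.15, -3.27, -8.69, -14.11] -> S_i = 7.57 + -5.42*i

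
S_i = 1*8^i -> [1, 8, 64, 512, 4096]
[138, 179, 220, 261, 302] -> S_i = 138 + 41*i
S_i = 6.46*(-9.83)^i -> [6.46, -63.5, 624.22, -6136.11, 60317.95]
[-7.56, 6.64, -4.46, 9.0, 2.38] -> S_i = Random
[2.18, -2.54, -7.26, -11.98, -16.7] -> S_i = 2.18 + -4.72*i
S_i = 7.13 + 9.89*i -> [7.13, 17.02, 26.91, 36.8, 46.69]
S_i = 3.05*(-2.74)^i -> [3.05, -8.36, 22.9, -62.74, 171.91]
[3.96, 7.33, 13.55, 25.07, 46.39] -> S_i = 3.96*1.85^i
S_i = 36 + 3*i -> [36, 39, 42, 45, 48]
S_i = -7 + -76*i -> [-7, -83, -159, -235, -311]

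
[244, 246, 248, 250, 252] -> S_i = 244 + 2*i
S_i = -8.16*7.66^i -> [-8.16, -62.51, -478.79, -3667.55, -28093.46]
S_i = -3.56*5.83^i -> [-3.56, -20.75, -121.0, -705.43, -4112.67]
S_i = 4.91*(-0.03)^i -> [4.91, -0.15, 0.0, -0.0, 0.0]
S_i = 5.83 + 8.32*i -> [5.83, 14.15, 22.47, 30.79, 39.11]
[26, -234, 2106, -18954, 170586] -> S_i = 26*-9^i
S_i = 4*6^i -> [4, 24, 144, 864, 5184]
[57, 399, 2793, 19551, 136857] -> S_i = 57*7^i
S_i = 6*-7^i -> [6, -42, 294, -2058, 14406]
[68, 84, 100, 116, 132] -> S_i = 68 + 16*i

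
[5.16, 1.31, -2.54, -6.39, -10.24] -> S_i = 5.16 + -3.85*i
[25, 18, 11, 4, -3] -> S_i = 25 + -7*i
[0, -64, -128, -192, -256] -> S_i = 0 + -64*i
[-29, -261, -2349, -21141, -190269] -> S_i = -29*9^i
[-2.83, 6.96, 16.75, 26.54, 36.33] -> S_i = -2.83 + 9.79*i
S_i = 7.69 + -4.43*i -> [7.69, 3.26, -1.17, -5.6, -10.03]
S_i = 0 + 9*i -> [0, 9, 18, 27, 36]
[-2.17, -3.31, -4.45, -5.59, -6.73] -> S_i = -2.17 + -1.14*i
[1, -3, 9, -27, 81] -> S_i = 1*-3^i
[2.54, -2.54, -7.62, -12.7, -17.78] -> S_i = 2.54 + -5.08*i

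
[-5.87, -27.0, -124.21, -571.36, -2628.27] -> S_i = -5.87*4.60^i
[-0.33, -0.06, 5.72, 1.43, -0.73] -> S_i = Random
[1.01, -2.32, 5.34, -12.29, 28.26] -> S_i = 1.01*(-2.30)^i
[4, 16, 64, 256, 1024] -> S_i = 4*4^i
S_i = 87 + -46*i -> [87, 41, -5, -51, -97]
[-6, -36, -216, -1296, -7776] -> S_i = -6*6^i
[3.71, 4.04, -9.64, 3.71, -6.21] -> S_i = Random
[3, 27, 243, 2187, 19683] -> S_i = 3*9^i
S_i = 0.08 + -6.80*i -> [0.08, -6.72, -13.52, -20.32, -27.12]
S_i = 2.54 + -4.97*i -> [2.54, -2.43, -7.4, -12.37, -17.34]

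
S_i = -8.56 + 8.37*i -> [-8.56, -0.19, 8.18, 16.55, 24.92]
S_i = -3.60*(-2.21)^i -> [-3.6, 7.96, -17.58, 38.86, -85.88]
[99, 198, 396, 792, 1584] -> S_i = 99*2^i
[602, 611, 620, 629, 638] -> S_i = 602 + 9*i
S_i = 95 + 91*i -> [95, 186, 277, 368, 459]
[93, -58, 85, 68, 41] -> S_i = Random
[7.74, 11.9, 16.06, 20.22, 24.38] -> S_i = 7.74 + 4.16*i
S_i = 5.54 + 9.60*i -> [5.54, 15.14, 24.74, 34.34, 43.94]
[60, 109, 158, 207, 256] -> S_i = 60 + 49*i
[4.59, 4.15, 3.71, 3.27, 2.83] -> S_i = 4.59 + -0.44*i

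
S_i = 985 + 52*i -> [985, 1037, 1089, 1141, 1193]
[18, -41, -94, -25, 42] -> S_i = Random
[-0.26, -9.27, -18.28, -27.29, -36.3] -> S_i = -0.26 + -9.01*i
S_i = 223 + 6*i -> [223, 229, 235, 241, 247]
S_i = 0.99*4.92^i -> [0.99, 4.87, 23.96, 117.9, 580.09]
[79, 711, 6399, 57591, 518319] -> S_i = 79*9^i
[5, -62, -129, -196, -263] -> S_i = 5 + -67*i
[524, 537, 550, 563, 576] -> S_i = 524 + 13*i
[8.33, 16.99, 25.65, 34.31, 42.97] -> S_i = 8.33 + 8.66*i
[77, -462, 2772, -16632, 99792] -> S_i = 77*-6^i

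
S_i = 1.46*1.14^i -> [1.46, 1.66, 1.9, 2.16, 2.47]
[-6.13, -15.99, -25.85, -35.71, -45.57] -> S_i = -6.13 + -9.86*i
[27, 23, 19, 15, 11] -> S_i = 27 + -4*i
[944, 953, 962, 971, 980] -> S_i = 944 + 9*i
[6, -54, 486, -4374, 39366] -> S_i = 6*-9^i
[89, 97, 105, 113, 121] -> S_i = 89 + 8*i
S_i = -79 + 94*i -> [-79, 15, 109, 203, 297]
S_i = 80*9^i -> [80, 720, 6480, 58320, 524880]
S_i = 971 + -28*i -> [971, 943, 915, 887, 859]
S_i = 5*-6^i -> [5, -30, 180, -1080, 6480]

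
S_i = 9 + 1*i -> [9, 10, 11, 12, 13]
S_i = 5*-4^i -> [5, -20, 80, -320, 1280]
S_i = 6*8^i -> [6, 48, 384, 3072, 24576]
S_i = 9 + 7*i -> [9, 16, 23, 30, 37]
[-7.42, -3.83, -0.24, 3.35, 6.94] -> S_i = -7.42 + 3.59*i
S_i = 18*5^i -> [18, 90, 450, 2250, 11250]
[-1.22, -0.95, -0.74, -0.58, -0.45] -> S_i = -1.22*0.78^i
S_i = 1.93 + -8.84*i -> [1.93, -6.91, -15.75, -24.59, -33.43]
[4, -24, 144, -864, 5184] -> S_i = 4*-6^i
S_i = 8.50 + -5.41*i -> [8.5, 3.09, -2.32, -7.73, -13.14]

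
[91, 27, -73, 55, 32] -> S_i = Random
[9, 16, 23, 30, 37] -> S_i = 9 + 7*i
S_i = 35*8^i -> [35, 280, 2240, 17920, 143360]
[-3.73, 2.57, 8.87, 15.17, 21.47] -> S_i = -3.73 + 6.30*i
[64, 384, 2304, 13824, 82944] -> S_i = 64*6^i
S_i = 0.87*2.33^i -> [0.87, 2.03, 4.72, 11.0, 25.64]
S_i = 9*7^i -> [9, 63, 441, 3087, 21609]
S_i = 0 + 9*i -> [0, 9, 18, 27, 36]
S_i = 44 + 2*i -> [44, 46, 48, 50, 52]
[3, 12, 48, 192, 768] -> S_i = 3*4^i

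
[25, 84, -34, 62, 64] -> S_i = Random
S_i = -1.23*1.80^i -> [-1.23, -2.21, -3.99, -7.17, -12.91]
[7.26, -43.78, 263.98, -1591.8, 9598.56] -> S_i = 7.26*(-6.03)^i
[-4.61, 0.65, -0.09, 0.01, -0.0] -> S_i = -4.61*(-0.14)^i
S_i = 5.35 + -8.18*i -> [5.35, -2.83, -11.01, -19.19, -27.37]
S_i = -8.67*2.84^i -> [-8.67, -24.62, -69.93, -198.6, -564.02]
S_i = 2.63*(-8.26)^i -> [2.63, -21.72, 179.44, -1482.16, 12242.66]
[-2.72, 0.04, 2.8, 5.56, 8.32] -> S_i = -2.72 + 2.76*i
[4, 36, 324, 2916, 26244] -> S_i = 4*9^i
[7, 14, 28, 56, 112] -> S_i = 7*2^i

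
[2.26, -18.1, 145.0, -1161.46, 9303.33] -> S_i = 2.26*(-8.01)^i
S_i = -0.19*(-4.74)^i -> [-0.19, 0.9, -4.27, 20.23, -95.91]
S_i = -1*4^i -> [-1, -4, -16, -64, -256]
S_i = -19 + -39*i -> [-19, -58, -97, -136, -175]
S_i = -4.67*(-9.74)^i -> [-4.67, 45.49, -443.03, 4315.13, -42029.35]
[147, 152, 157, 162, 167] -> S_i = 147 + 5*i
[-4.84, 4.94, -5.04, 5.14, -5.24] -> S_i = -4.84*(-1.02)^i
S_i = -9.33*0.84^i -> [-9.33, -7.84, -6.58, -5.53, -4.65]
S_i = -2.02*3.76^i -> [-2.02, -7.6, -28.56, -107.38, -403.74]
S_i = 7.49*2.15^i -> [7.49, 16.1, 34.62, 74.44, 160.04]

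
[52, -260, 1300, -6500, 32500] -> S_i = 52*-5^i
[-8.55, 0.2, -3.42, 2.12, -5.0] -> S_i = Random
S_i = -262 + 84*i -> [-262, -178, -94, -10, 74]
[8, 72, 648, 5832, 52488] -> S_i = 8*9^i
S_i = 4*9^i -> [4, 36, 324, 2916, 26244]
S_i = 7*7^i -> [7, 49, 343, 2401, 16807]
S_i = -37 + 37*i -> [-37, 0, 37, 74, 111]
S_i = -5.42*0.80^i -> [-5.42, -4.34, -3.47, -2.78, -2.22]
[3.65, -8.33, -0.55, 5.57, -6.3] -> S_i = Random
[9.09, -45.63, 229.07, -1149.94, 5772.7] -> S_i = 9.09*(-5.02)^i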